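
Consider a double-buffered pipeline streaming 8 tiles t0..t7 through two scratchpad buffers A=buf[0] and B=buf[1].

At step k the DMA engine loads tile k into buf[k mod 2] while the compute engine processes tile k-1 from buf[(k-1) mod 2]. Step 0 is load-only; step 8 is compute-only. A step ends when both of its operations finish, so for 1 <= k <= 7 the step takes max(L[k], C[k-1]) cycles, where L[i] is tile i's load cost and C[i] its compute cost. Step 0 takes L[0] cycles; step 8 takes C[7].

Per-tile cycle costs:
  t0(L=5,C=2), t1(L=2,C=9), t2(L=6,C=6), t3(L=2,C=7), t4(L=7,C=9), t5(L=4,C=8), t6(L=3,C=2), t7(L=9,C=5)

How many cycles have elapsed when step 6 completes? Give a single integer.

  0. 5=5c; end=5; A:t0 B:-
  1. max(2,2)=2c; end=7; A:t0 B:t1
  2. max(6,9)=9c; end=16; A:t2 B:t1
  3. max(2,6)=6c; end=22; A:t2 B:t3
  4. max(7,7)=7c; end=29; A:t4 B:t3
  5. max(4,9)=9c; end=38; A:t4 B:t5
  6. max(3,8)=8c; end=46; A:t6 B:t5
  7. max(9,2)=9c; end=55; A:t6 B:t7
  8. 5=5c; end=60; A:t6 B:t7

end_cycle[6] = 46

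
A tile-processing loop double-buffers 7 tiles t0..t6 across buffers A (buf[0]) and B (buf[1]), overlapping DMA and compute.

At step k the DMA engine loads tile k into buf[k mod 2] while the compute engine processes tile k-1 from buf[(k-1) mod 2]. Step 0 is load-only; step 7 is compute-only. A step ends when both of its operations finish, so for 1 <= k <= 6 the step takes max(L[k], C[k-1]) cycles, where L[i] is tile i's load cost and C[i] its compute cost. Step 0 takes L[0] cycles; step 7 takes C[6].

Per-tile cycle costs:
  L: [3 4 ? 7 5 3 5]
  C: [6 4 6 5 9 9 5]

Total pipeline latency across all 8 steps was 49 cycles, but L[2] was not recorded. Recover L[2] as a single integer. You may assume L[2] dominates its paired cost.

step 0 → dur = L[0]=3 = 3
step 1 → dur = max(L[1]=4, C[0]=6) = 6
step 2 → dur = max(L[2]=?, C[1]=4) = L[2]  (unknown; binding)
step 3 → dur = max(L[3]=7, C[2]=6) = 7
step 4 → dur = max(L[4]=5, C[3]=5) = 5
step 5 → dur = max(L[5]=3, C[4]=9) = 9
step 6 → dur = max(L[6]=5, C[5]=9) = 9
step 7 → dur = C[6]=5 = 5
sum of known step durations = 44
dur[2] = total - known = 49 - 44 = 5
L[2] is the binding max in step 2, so L[2] = dur[2] = 5

L[2] = 5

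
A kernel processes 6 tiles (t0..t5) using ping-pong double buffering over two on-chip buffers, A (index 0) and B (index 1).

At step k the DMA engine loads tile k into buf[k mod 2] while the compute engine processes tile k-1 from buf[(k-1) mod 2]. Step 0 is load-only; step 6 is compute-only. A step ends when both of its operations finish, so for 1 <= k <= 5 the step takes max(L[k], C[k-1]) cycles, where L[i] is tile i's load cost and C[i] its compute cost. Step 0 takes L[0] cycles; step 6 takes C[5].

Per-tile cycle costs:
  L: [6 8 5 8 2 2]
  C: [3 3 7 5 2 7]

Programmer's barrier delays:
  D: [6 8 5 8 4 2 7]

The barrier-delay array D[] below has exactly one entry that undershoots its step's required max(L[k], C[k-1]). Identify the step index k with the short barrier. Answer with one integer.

hazard at step 4

[0] required=L[0]=6=6 vs D=6 ok
[1] required=max(L[1]=8,C[0]=3)=8 vs D=8 ok
[2] required=max(L[2]=5,C[1]=3)=5 vs D=5 ok
[3] required=max(L[3]=8,C[2]=7)=8 vs D=8 ok
[4] required=max(L[4]=2,C[3]=5)=5 vs D=4 SHORT
[5] required=max(L[5]=2,C[4]=2)=2 vs D=2 ok
[6] required=C[5]=7=7 vs D=7 ok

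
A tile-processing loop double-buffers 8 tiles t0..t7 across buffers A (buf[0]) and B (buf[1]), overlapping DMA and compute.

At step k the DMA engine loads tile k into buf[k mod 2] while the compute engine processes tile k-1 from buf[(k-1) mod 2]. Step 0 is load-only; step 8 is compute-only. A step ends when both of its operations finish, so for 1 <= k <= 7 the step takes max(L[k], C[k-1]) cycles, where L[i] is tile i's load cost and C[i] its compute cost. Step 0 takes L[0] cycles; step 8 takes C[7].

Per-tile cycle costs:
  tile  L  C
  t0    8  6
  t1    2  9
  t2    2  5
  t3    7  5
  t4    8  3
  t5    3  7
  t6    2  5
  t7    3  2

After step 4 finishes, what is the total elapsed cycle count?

end_cycle[4] = 38

[0] DMA t0→A (8c) ∥ CU idle ⇒ 8c, clock 8
[1] DMA t1→B (2c) ∥ CU A:t0 (6c) ⇒ 6c, clock 14
[2] DMA t2→A (2c) ∥ CU B:t1 (9c) ⇒ 9c, clock 23
[3] DMA t3→B (7c) ∥ CU A:t2 (5c) ⇒ 7c, clock 30
[4] DMA t4→A (8c) ∥ CU B:t3 (5c) ⇒ 8c, clock 38
[5] DMA t5→B (3c) ∥ CU A:t4 (3c) ⇒ 3c, clock 41
[6] DMA t6→A (2c) ∥ CU B:t5 (7c) ⇒ 7c, clock 48
[7] DMA t7→B (3c) ∥ CU A:t6 (5c) ⇒ 5c, clock 53
[8] DMA idle ∥ CU B:t7 (2c) ⇒ 2c, clock 55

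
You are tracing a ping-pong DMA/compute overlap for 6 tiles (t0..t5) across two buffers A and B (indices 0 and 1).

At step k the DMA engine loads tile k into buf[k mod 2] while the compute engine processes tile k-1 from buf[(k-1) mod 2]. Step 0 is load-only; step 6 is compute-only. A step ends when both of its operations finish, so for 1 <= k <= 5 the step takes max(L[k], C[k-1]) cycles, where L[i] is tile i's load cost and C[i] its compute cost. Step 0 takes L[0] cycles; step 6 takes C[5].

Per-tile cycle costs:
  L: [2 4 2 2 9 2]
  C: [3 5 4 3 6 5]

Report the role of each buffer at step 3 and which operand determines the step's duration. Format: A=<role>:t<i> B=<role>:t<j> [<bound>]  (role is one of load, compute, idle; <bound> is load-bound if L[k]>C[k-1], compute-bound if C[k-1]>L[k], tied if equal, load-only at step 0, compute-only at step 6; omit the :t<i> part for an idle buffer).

step 0: L[0]=2 → dur=2, Σ=2 | A=load:t0 B=idle [load-only]
step 1: L[1]=4 C[0]=3 → dur=4, Σ=6 | A=compute:t0 B=load:t1 [load-bound]
step 2: L[2]=2 C[1]=5 → dur=5, Σ=11 | A=load:t2 B=compute:t1 [compute-bound]
step 3: L[3]=2 C[2]=4 → dur=4, Σ=15 | A=compute:t2 B=load:t3 [compute-bound]
step 4: L[4]=9 C[3]=3 → dur=9, Σ=24 | A=load:t4 B=compute:t3 [load-bound]
step 5: L[5]=2 C[4]=6 → dur=6, Σ=30 | A=compute:t4 B=load:t5 [compute-bound]
step 6: C[5]=5 → dur=5, Σ=35 | A=idle B=compute:t5 [compute-only]

step 3: A=compute:t2 B=load:t3 [compute-bound]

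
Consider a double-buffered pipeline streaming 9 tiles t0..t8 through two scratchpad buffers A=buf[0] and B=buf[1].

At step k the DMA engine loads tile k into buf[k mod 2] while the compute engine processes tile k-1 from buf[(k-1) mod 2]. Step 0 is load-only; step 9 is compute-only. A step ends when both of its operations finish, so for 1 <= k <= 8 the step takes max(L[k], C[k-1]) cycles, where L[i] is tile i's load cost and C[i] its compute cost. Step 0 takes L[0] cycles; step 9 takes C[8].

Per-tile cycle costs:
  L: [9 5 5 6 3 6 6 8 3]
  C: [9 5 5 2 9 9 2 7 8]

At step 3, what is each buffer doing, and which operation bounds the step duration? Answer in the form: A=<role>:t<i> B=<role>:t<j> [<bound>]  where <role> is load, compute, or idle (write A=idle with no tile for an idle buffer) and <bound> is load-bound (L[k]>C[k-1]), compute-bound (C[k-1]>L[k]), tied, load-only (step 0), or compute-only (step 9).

step 3: A=compute:t2 B=load:t3 [load-bound]

step 0: L[0]=9 → dur=9, Σ=9 | A=load:t0 B=idle [load-only]
step 1: L[1]=5 C[0]=9 → dur=9, Σ=18 | A=compute:t0 B=load:t1 [compute-bound]
step 2: L[2]=5 C[1]=5 → dur=5, Σ=23 | A=load:t2 B=compute:t1 [tied]
step 3: L[3]=6 C[2]=5 → dur=6, Σ=29 | A=compute:t2 B=load:t3 [load-bound]
step 4: L[4]=3 C[3]=2 → dur=3, Σ=32 | A=load:t4 B=compute:t3 [load-bound]
step 5: L[5]=6 C[4]=9 → dur=9, Σ=41 | A=compute:t4 B=load:t5 [compute-bound]
step 6: L[6]=6 C[5]=9 → dur=9, Σ=50 | A=load:t6 B=compute:t5 [compute-bound]
step 7: L[7]=8 C[6]=2 → dur=8, Σ=58 | A=compute:t6 B=load:t7 [load-bound]
step 8: L[8]=3 C[7]=7 → dur=7, Σ=65 | A=load:t8 B=compute:t7 [compute-bound]
step 9: C[8]=8 → dur=8, Σ=73 | A=compute:t8 B=idle [compute-only]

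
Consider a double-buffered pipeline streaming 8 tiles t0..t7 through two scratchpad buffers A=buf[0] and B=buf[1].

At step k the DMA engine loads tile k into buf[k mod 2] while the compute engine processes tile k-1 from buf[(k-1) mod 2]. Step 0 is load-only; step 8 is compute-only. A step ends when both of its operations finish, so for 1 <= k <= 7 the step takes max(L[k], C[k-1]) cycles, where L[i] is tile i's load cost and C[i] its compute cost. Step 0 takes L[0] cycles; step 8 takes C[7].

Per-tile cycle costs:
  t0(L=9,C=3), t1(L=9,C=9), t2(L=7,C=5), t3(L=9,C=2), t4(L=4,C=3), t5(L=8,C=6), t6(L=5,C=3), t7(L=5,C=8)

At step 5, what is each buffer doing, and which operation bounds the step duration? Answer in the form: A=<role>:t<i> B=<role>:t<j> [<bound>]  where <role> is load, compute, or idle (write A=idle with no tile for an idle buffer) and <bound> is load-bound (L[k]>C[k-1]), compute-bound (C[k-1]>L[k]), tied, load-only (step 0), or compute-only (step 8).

step 5: A=compute:t4 B=load:t5 [load-bound]

k=0 load=t0/9c comp=- wait=9 total=9
k=1 load=t1/9c comp=t0/3c wait=9 total=18
k=2 load=t2/7c comp=t1/9c wait=9 total=27
k=3 load=t3/9c comp=t2/5c wait=9 total=36
k=4 load=t4/4c comp=t3/2c wait=4 total=40
k=5 load=t5/8c comp=t4/3c wait=8 total=48
k=6 load=t6/5c comp=t5/6c wait=6 total=54
k=7 load=t7/5c comp=t6/3c wait=5 total=59
k=8 load=- comp=t7/8c wait=8 total=67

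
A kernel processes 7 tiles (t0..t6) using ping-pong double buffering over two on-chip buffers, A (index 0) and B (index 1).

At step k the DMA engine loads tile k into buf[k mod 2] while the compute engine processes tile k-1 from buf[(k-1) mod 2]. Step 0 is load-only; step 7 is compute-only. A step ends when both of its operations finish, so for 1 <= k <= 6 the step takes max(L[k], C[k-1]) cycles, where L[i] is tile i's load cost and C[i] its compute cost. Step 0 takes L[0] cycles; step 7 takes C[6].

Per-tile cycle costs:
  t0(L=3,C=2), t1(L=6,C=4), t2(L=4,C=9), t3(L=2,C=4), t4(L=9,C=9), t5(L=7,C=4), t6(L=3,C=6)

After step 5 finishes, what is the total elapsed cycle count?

[0] DMA t0→A (3c) ∥ CU idle ⇒ 3c, clock 3
[1] DMA t1→B (6c) ∥ CU A:t0 (2c) ⇒ 6c, clock 9
[2] DMA t2→A (4c) ∥ CU B:t1 (4c) ⇒ 4c, clock 13
[3] DMA t3→B (2c) ∥ CU A:t2 (9c) ⇒ 9c, clock 22
[4] DMA t4→A (9c) ∥ CU B:t3 (4c) ⇒ 9c, clock 31
[5] DMA t5→B (7c) ∥ CU A:t4 (9c) ⇒ 9c, clock 40
[6] DMA t6→A (3c) ∥ CU B:t5 (4c) ⇒ 4c, clock 44
[7] DMA idle ∥ CU A:t6 (6c) ⇒ 6c, clock 50

end_cycle[5] = 40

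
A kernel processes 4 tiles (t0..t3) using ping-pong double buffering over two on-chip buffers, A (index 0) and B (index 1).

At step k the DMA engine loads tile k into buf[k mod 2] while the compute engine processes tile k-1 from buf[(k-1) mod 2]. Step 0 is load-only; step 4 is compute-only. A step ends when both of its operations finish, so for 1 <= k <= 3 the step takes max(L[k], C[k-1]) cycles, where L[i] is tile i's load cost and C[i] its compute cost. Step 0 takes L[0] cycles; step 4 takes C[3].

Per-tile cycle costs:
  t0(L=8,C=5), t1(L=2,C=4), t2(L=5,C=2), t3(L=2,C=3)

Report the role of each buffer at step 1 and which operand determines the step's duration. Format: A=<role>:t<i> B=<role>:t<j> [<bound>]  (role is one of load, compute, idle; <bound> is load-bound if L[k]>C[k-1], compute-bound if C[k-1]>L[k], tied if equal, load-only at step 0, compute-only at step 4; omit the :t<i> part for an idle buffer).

step 1: A=compute:t0 B=load:t1 [compute-bound]

[0] DMA t0→A (8c) ∥ CU idle ⇒ 8c, clock 8
[1] DMA t1→B (2c) ∥ CU A:t0 (5c) ⇒ 5c, clock 13
[2] DMA t2→A (5c) ∥ CU B:t1 (4c) ⇒ 5c, clock 18
[3] DMA t3→B (2c) ∥ CU A:t2 (2c) ⇒ 2c, clock 20
[4] DMA idle ∥ CU B:t3 (3c) ⇒ 3c, clock 23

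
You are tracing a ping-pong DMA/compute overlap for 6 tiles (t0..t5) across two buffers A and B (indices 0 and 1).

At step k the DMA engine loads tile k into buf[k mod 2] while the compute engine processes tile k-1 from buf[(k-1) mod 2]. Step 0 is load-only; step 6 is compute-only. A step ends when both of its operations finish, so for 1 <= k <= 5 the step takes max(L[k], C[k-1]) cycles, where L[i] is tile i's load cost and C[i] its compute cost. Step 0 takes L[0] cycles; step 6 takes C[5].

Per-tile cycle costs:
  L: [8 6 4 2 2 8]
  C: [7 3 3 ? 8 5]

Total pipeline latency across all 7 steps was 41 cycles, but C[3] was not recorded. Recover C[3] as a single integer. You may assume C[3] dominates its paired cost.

C[3] = 6

step 0 | dur = L[0]=8 = 8
step 1 | dur = max(L[1]=6, C[0]=7) = 7
step 2 | dur = max(L[2]=4, C[1]=3) = 4
step 3 | dur = max(L[3]=2, C[2]=3) = 3
step 4 | dur = max(L[4]=2, C[3]=?) = C[3]  (unknown; binding)
step 5 | dur = max(L[5]=8, C[4]=8) = 8
step 6 | dur = C[5]=5 = 5
sum of known step durations = 35
dur[4] = total - known = 41 - 35 = 6
C[3] is the binding max in step 4, so C[3] = dur[4] = 6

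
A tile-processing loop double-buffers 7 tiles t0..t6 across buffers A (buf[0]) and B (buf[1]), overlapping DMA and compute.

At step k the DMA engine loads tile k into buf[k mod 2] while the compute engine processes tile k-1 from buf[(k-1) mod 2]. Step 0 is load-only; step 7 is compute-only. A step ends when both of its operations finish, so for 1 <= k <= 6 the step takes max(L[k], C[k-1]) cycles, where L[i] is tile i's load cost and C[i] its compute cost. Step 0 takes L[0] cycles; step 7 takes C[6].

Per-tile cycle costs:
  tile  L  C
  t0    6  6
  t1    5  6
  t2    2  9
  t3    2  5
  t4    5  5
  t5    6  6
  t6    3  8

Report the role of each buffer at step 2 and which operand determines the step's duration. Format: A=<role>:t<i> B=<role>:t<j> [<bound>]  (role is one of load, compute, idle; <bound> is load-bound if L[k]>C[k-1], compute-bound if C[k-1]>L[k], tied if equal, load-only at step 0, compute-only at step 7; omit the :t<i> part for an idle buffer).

  0. 6=6c; end=6; A:t0 B:-
  1. max(5,6)=6c; end=12; A:t0 B:t1
  2. max(2,6)=6c; end=18; A:t2 B:t1
  3. max(2,9)=9c; end=27; A:t2 B:t3
  4. max(5,5)=5c; end=32; A:t4 B:t3
  5. max(6,5)=6c; end=38; A:t4 B:t5
  6. max(3,6)=6c; end=44; A:t6 B:t5
  7. 8=8c; end=52; A:t6 B:t5

step 2: A=load:t2 B=compute:t1 [compute-bound]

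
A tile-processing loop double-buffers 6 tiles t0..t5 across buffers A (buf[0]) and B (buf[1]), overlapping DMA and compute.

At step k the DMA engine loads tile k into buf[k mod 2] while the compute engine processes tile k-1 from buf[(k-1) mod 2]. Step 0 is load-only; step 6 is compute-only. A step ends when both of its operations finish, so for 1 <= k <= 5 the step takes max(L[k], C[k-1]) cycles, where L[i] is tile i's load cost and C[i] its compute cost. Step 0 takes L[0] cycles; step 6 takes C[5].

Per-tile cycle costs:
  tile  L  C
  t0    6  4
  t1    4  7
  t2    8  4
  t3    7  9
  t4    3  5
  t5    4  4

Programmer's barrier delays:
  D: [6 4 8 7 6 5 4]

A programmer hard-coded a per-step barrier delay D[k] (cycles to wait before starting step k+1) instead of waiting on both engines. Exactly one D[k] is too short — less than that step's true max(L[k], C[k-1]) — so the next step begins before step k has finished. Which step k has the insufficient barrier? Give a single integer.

k=0 barrier L[0]=6→6c, D[0]=6 ok
k=1 barrier max(L[1]=4,C[0]=4)→4c, D[1]=4 ok
k=2 barrier max(L[2]=8,C[1]=7)→8c, D[2]=8 ok
k=3 barrier max(L[3]=7,C[2]=4)→7c, D[3]=7 ok
k=4 barrier max(L[4]=3,C[3]=9)→9c, D[4]=6 SHORT
k=5 barrier max(L[5]=4,C[4]=5)→5c, D[5]=5 ok
k=6 barrier C[5]=4→4c, D[6]=4 ok

hazard at step 4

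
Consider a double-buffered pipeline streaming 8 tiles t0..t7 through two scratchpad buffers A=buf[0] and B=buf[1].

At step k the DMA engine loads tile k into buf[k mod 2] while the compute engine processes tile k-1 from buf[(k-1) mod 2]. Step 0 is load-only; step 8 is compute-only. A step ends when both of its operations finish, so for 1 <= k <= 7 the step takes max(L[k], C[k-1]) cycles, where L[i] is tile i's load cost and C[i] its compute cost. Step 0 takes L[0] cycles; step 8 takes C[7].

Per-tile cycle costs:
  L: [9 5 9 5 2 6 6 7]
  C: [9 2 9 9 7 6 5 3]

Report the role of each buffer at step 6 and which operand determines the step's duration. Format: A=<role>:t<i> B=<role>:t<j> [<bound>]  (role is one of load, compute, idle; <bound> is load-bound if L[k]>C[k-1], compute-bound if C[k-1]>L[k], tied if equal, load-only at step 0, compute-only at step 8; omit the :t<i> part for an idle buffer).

step 6: A=load:t6 B=compute:t5 [tied]

  0. 9=9c; end=9; A:t0 B:-
  1. max(5,9)=9c; end=18; A:t0 B:t1
  2. max(9,2)=9c; end=27; A:t2 B:t1
  3. max(5,9)=9c; end=36; A:t2 B:t3
  4. max(2,9)=9c; end=45; A:t4 B:t3
  5. max(6,7)=7c; end=52; A:t4 B:t5
  6. max(6,6)=6c; end=58; A:t6 B:t5
  7. max(7,5)=7c; end=65; A:t6 B:t7
  8. 3=3c; end=68; A:t6 B:t7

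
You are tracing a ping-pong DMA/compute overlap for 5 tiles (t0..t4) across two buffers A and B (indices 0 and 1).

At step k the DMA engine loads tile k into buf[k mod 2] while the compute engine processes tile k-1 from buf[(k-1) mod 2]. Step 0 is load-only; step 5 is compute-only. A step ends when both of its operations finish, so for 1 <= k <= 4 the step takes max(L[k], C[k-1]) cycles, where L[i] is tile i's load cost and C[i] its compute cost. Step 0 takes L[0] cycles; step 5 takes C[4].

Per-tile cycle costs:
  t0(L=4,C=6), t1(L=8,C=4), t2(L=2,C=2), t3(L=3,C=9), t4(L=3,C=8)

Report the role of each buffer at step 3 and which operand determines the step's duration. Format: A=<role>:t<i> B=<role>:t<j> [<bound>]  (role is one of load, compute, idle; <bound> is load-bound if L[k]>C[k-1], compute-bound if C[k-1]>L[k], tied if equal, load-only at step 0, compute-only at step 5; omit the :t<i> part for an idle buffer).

k=0 load=t0/4c comp=- wait=4 total=4
k=1 load=t1/8c comp=t0/6c wait=8 total=12
k=2 load=t2/2c comp=t1/4c wait=4 total=16
k=3 load=t3/3c comp=t2/2c wait=3 total=19
k=4 load=t4/3c comp=t3/9c wait=9 total=28
k=5 load=- comp=t4/8c wait=8 total=36

step 3: A=compute:t2 B=load:t3 [load-bound]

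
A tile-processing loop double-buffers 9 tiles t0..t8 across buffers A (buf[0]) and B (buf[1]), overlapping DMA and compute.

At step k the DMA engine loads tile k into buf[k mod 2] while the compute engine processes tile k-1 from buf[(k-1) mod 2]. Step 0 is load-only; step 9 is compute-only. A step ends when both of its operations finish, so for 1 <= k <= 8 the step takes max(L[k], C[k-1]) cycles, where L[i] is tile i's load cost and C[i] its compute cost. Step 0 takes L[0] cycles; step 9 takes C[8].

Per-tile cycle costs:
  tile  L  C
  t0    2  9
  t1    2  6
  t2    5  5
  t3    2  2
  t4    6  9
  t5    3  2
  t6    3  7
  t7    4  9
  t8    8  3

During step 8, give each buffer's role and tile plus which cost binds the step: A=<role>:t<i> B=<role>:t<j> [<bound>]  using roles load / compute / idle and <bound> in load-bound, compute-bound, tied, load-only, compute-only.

step 8: A=load:t8 B=compute:t7 [compute-bound]

[0] DMA t0→A (2c) ∥ CU idle ⇒ 2c, clock 2
[1] DMA t1→B (2c) ∥ CU A:t0 (9c) ⇒ 9c, clock 11
[2] DMA t2→A (5c) ∥ CU B:t1 (6c) ⇒ 6c, clock 17
[3] DMA t3→B (2c) ∥ CU A:t2 (5c) ⇒ 5c, clock 22
[4] DMA t4→A (6c) ∥ CU B:t3 (2c) ⇒ 6c, clock 28
[5] DMA t5→B (3c) ∥ CU A:t4 (9c) ⇒ 9c, clock 37
[6] DMA t6→A (3c) ∥ CU B:t5 (2c) ⇒ 3c, clock 40
[7] DMA t7→B (4c) ∥ CU A:t6 (7c) ⇒ 7c, clock 47
[8] DMA t8→A (8c) ∥ CU B:t7 (9c) ⇒ 9c, clock 56
[9] DMA idle ∥ CU A:t8 (3c) ⇒ 3c, clock 59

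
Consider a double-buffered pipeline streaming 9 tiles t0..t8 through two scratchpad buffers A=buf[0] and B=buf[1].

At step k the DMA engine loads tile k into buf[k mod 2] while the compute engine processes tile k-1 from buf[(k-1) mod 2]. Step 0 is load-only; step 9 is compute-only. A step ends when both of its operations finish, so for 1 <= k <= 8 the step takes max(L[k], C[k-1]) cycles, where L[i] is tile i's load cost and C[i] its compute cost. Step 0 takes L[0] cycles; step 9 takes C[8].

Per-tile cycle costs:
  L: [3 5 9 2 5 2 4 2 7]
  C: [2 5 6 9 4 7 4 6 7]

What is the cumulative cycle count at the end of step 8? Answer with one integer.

step 0: L[0]=3 → dur=3, Σ=3 | A=load:t0 B=idle [load-only]
step 1: L[1]=5 C[0]=2 → dur=5, Σ=8 | A=compute:t0 B=load:t1 [load-bound]
step 2: L[2]=9 C[1]=5 → dur=9, Σ=17 | A=load:t2 B=compute:t1 [load-bound]
step 3: L[3]=2 C[2]=6 → dur=6, Σ=23 | A=compute:t2 B=load:t3 [compute-bound]
step 4: L[4]=5 C[3]=9 → dur=9, Σ=32 | A=load:t4 B=compute:t3 [compute-bound]
step 5: L[5]=2 C[4]=4 → dur=4, Σ=36 | A=compute:t4 B=load:t5 [compute-bound]
step 6: L[6]=4 C[5]=7 → dur=7, Σ=43 | A=load:t6 B=compute:t5 [compute-bound]
step 7: L[7]=2 C[6]=4 → dur=4, Σ=47 | A=compute:t6 B=load:t7 [compute-bound]
step 8: L[8]=7 C[7]=6 → dur=7, Σ=54 | A=load:t8 B=compute:t7 [load-bound]
step 9: C[8]=7 → dur=7, Σ=61 | A=compute:t8 B=idle [compute-only]

end_cycle[8] = 54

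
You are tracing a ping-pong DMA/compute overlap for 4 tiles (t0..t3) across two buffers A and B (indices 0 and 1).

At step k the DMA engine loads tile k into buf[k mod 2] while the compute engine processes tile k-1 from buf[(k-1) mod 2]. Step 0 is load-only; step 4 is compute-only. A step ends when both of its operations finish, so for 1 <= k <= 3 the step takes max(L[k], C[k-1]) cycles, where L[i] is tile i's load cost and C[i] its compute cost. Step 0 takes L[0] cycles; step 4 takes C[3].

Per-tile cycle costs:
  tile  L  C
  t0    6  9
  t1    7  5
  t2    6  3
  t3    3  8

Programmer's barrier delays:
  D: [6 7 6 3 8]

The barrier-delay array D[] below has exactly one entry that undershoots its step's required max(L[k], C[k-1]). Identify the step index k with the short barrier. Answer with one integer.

k=0 barrier L[0]=6→6c, D[0]=6 ok
k=1 barrier max(L[1]=7,C[0]=9)→9c, D[1]=7 SHORT
k=2 barrier max(L[2]=6,C[1]=5)→6c, D[2]=6 ok
k=3 barrier max(L[3]=3,C[2]=3)→3c, D[3]=3 ok
k=4 barrier C[3]=8→8c, D[4]=8 ok

hazard at step 1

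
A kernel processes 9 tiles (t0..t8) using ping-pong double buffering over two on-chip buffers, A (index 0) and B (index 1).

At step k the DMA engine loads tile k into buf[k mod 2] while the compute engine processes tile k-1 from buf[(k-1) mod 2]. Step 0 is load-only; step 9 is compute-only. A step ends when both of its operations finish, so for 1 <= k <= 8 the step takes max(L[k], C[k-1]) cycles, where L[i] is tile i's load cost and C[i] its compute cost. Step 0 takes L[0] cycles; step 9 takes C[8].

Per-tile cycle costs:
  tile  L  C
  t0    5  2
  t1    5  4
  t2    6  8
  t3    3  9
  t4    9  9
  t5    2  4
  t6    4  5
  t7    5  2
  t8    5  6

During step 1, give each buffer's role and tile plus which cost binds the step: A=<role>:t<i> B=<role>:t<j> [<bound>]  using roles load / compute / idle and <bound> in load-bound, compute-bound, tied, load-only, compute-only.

step 1: A=compute:t0 B=load:t1 [load-bound]

[0] DMA t0→A (5c) ∥ CU idle ⇒ 5c, clock 5
[1] DMA t1→B (5c) ∥ CU A:t0 (2c) ⇒ 5c, clock 10
[2] DMA t2→A (6c) ∥ CU B:t1 (4c) ⇒ 6c, clock 16
[3] DMA t3→B (3c) ∥ CU A:t2 (8c) ⇒ 8c, clock 24
[4] DMA t4→A (9c) ∥ CU B:t3 (9c) ⇒ 9c, clock 33
[5] DMA t5→B (2c) ∥ CU A:t4 (9c) ⇒ 9c, clock 42
[6] DMA t6→A (4c) ∥ CU B:t5 (4c) ⇒ 4c, clock 46
[7] DMA t7→B (5c) ∥ CU A:t6 (5c) ⇒ 5c, clock 51
[8] DMA t8→A (5c) ∥ CU B:t7 (2c) ⇒ 5c, clock 56
[9] DMA idle ∥ CU A:t8 (6c) ⇒ 6c, clock 62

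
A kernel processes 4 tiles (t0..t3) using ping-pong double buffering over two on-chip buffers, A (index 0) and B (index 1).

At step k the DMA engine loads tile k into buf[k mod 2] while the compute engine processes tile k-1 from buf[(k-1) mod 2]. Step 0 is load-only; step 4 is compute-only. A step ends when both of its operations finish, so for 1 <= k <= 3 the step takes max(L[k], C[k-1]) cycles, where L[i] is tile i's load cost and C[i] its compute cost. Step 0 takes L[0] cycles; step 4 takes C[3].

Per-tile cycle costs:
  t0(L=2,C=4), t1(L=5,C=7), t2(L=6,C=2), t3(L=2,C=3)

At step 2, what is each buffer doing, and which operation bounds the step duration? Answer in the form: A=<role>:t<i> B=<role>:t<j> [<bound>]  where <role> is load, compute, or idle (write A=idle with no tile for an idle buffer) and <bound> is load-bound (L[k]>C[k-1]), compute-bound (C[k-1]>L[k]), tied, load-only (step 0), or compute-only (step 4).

step 2: A=load:t2 B=compute:t1 [compute-bound]

k=0 load=t0/2c comp=- wait=2 total=2
k=1 load=t1/5c comp=t0/4c wait=5 total=7
k=2 load=t2/6c comp=t1/7c wait=7 total=14
k=3 load=t3/2c comp=t2/2c wait=2 total=16
k=4 load=- comp=t3/3c wait=3 total=19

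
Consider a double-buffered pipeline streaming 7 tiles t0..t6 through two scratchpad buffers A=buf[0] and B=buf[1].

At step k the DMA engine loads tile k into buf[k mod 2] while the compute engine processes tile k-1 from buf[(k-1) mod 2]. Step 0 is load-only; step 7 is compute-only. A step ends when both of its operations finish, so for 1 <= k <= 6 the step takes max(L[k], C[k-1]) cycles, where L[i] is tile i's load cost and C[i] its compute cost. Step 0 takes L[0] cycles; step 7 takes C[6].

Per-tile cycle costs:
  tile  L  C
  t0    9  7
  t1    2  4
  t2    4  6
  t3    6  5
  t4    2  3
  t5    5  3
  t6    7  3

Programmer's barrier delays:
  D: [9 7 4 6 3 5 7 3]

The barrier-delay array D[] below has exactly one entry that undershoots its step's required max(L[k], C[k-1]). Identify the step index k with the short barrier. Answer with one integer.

hazard at step 4

step 0: need L[0]=9 = 9; D[0]=9 ok
step 1: need max(L[1]=2,C[0]=7) = 7; D[1]=7 ok
step 2: need max(L[2]=4,C[1]=4) = 4; D[2]=4 ok
step 3: need max(L[3]=6,C[2]=6) = 6; D[3]=6 ok
step 4: need max(L[4]=2,C[3]=5) = 5; D[4]=3 SHORT
step 5: need max(L[5]=5,C[4]=3) = 5; D[5]=5 ok
step 6: need max(L[6]=7,C[5]=3) = 7; D[6]=7 ok
step 7: need C[6]=3 = 3; D[7]=3 ok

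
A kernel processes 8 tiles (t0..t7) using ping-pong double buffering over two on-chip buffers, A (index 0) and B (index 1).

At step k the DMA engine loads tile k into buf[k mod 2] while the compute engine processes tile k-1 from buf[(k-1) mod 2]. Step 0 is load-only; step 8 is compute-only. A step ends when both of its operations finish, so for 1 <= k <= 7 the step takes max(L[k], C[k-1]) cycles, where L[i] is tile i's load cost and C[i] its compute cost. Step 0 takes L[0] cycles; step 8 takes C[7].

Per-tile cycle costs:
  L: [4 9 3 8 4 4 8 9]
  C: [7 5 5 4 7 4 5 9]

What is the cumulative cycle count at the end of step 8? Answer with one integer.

[0] DMA t0→A (4c) ∥ CU idle ⇒ 4c, clock 4
[1] DMA t1→B (9c) ∥ CU A:t0 (7c) ⇒ 9c, clock 13
[2] DMA t2→A (3c) ∥ CU B:t1 (5c) ⇒ 5c, clock 18
[3] DMA t3→B (8c) ∥ CU A:t2 (5c) ⇒ 8c, clock 26
[4] DMA t4→A (4c) ∥ CU B:t3 (4c) ⇒ 4c, clock 30
[5] DMA t5→B (4c) ∥ CU A:t4 (7c) ⇒ 7c, clock 37
[6] DMA t6→A (8c) ∥ CU B:t5 (4c) ⇒ 8c, clock 45
[7] DMA t7→B (9c) ∥ CU A:t6 (5c) ⇒ 9c, clock 54
[8] DMA idle ∥ CU B:t7 (9c) ⇒ 9c, clock 63

end_cycle[8] = 63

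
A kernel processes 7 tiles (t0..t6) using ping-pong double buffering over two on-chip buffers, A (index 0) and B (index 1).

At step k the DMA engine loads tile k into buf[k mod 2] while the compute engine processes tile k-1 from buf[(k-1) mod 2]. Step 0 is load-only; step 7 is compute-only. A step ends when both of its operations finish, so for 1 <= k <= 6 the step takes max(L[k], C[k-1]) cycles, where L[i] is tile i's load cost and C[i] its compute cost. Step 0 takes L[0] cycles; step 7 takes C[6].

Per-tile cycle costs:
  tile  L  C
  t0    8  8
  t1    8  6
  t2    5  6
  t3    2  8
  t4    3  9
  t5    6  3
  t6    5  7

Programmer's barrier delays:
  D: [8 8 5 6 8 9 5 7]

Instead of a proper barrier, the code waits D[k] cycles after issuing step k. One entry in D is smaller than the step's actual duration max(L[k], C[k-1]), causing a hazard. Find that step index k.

hazard at step 2

step 0: need L[0]=8 = 8; D[0]=8 ok
step 1: need max(L[1]=8,C[0]=8) = 8; D[1]=8 ok
step 2: need max(L[2]=5,C[1]=6) = 6; D[2]=5 SHORT
step 3: need max(L[3]=2,C[2]=6) = 6; D[3]=6 ok
step 4: need max(L[4]=3,C[3]=8) = 8; D[4]=8 ok
step 5: need max(L[5]=6,C[4]=9) = 9; D[5]=9 ok
step 6: need max(L[6]=5,C[5]=3) = 5; D[6]=5 ok
step 7: need C[6]=7 = 7; D[7]=7 ok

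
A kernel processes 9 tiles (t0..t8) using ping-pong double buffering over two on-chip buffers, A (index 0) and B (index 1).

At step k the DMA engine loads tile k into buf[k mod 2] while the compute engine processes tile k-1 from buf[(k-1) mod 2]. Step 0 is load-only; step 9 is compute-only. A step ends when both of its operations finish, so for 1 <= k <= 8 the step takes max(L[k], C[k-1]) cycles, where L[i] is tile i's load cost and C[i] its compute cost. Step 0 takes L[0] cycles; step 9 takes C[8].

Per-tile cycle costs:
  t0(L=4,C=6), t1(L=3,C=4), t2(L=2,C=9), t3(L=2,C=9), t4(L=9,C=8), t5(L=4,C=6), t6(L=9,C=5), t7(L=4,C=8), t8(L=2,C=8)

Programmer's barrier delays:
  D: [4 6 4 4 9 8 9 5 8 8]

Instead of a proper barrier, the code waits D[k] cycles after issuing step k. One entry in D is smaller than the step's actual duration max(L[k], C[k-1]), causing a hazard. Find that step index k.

k=0 barrier L[0]=4→4c, D[0]=4 ok
k=1 barrier max(L[1]=3,C[0]=6)→6c, D[1]=6 ok
k=2 barrier max(L[2]=2,C[1]=4)→4c, D[2]=4 ok
k=3 barrier max(L[3]=2,C[2]=9)→9c, D[3]=4 SHORT
k=4 barrier max(L[4]=9,C[3]=9)→9c, D[4]=9 ok
k=5 barrier max(L[5]=4,C[4]=8)→8c, D[5]=8 ok
k=6 barrier max(L[6]=9,C[5]=6)→9c, D[6]=9 ok
k=7 barrier max(L[7]=4,C[6]=5)→5c, D[7]=5 ok
k=8 barrier max(L[8]=2,C[7]=8)→8c, D[8]=8 ok
k=9 barrier C[8]=8→8c, D[9]=8 ok

hazard at step 3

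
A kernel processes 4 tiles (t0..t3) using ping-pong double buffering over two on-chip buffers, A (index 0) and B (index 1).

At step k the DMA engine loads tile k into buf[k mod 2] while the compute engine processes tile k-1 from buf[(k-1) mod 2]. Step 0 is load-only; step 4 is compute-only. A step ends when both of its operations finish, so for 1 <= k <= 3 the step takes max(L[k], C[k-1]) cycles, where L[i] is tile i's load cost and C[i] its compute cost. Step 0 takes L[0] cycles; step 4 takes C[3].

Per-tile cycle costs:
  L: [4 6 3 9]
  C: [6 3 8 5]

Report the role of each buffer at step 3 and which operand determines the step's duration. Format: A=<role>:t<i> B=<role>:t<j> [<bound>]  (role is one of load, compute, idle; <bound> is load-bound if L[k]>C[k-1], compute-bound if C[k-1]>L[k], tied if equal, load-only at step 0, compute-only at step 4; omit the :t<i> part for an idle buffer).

step 3: A=compute:t2 B=load:t3 [load-bound]

k=0 load=t0/4c comp=- wait=4 total=4
k=1 load=t1/6c comp=t0/6c wait=6 total=10
k=2 load=t2/3c comp=t1/3c wait=3 total=13
k=3 load=t3/9c comp=t2/8c wait=9 total=22
k=4 load=- comp=t3/5c wait=5 total=27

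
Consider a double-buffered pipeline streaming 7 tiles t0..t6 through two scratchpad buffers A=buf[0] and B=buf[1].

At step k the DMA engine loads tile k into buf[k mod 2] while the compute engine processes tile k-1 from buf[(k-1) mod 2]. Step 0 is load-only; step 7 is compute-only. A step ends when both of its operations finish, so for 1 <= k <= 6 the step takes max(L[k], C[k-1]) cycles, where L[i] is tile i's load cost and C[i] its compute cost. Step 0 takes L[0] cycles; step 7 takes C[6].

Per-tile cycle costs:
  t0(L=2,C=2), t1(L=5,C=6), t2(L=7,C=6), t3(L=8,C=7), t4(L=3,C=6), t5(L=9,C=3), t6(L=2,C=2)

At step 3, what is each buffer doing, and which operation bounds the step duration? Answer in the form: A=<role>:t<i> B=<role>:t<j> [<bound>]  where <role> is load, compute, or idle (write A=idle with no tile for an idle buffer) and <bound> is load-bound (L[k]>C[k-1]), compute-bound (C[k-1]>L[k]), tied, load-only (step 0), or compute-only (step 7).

k=0 load=t0/2c comp=- wait=2 total=2
k=1 load=t1/5c comp=t0/2c wait=5 total=7
k=2 load=t2/7c comp=t1/6c wait=7 total=14
k=3 load=t3/8c comp=t2/6c wait=8 total=22
k=4 load=t4/3c comp=t3/7c wait=7 total=29
k=5 load=t5/9c comp=t4/6c wait=9 total=38
k=6 load=t6/2c comp=t5/3c wait=3 total=41
k=7 load=- comp=t6/2c wait=2 total=43

step 3: A=compute:t2 B=load:t3 [load-bound]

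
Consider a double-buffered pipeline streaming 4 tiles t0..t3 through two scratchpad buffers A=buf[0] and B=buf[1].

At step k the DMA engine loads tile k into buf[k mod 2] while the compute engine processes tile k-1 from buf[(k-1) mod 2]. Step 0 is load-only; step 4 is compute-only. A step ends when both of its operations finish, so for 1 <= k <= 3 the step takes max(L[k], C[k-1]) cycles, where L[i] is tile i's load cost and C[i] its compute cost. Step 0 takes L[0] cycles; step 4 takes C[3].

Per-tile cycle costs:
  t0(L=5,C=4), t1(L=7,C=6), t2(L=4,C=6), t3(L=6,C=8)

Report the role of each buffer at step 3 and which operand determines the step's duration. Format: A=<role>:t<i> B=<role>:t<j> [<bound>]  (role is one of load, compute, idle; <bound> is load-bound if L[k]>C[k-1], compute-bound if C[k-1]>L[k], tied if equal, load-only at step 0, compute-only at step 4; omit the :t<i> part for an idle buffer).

step 0: L[0]=5 → dur=5, Σ=5 | A=load:t0 B=idle [load-only]
step 1: L[1]=7 C[0]=4 → dur=7, Σ=12 | A=compute:t0 B=load:t1 [load-bound]
step 2: L[2]=4 C[1]=6 → dur=6, Σ=18 | A=load:t2 B=compute:t1 [compute-bound]
step 3: L[3]=6 C[2]=6 → dur=6, Σ=24 | A=compute:t2 B=load:t3 [tied]
step 4: C[3]=8 → dur=8, Σ=32 | A=idle B=compute:t3 [compute-only]

step 3: A=compute:t2 B=load:t3 [tied]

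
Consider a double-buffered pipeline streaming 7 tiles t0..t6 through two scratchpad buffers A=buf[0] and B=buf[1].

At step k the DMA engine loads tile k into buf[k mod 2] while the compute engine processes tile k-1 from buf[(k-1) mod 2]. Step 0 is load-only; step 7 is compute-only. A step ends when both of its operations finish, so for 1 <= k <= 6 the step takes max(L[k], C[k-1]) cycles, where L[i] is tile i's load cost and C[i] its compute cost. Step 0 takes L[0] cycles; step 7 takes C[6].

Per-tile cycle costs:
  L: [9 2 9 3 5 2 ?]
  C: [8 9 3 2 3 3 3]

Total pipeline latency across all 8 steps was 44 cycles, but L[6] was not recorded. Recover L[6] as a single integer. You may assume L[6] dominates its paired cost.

step 0 = dur = L[0]=9 = 9
step 1 = dur = max(L[1]=2, C[0]=8) = 8
step 2 = dur = max(L[2]=9, C[1]=9) = 9
step 3 = dur = max(L[3]=3, C[2]=3) = 3
step 4 = dur = max(L[4]=5, C[3]=2) = 5
step 5 = dur = max(L[5]=2, C[4]=3) = 3
step 6 = dur = max(L[6]=?, C[5]=3) = L[6]  (unknown; binding)
step 7 = dur = C[6]=3 = 3
sum of known step durations = 40
dur[6] = total - known = 44 - 40 = 4
L[6] is the binding max in step 6, so L[6] = dur[6] = 4

L[6] = 4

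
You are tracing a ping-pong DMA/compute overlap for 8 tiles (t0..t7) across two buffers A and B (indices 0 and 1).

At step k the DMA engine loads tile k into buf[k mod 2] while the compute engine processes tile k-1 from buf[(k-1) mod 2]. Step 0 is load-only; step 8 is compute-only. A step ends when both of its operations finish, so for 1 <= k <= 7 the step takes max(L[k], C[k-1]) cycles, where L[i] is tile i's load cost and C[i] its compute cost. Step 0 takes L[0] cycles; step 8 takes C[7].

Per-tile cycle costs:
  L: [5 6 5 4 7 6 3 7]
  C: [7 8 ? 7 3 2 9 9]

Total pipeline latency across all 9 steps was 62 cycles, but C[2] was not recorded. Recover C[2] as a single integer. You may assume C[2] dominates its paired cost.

C[2] = 8

step 0 = dur = L[0]=5 = 5
step 1 = dur = max(L[1]=6, C[0]=7) = 7
step 2 = dur = max(L[2]=5, C[1]=8) = 8
step 3 = dur = max(L[3]=4, C[2]=?) = C[2]  (unknown; binding)
step 4 = dur = max(L[4]=7, C[3]=7) = 7
step 5 = dur = max(L[5]=6, C[4]=3) = 6
step 6 = dur = max(L[6]=3, C[5]=2) = 3
step 7 = dur = max(L[7]=7, C[6]=9) = 9
step 8 = dur = C[7]=9 = 9
sum of known step durations = 54
dur[3] = total - known = 62 - 54 = 8
C[2] is the binding max in step 3, so C[2] = dur[3] = 8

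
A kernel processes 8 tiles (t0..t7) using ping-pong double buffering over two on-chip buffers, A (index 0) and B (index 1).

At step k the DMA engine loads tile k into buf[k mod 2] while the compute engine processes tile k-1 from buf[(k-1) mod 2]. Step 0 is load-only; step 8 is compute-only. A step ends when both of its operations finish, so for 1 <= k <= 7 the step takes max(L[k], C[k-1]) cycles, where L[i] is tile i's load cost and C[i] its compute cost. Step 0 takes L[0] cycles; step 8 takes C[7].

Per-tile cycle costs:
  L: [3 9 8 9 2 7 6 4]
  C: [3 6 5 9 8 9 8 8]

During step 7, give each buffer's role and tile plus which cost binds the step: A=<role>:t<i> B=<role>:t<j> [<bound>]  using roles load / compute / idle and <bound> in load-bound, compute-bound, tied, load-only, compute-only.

step 7: A=compute:t6 B=load:t7 [compute-bound]

[0] DMA t0→A (3c) ∥ CU idle ⇒ 3c, clock 3
[1] DMA t1→B (9c) ∥ CU A:t0 (3c) ⇒ 9c, clock 12
[2] DMA t2→A (8c) ∥ CU B:t1 (6c) ⇒ 8c, clock 20
[3] DMA t3→B (9c) ∥ CU A:t2 (5c) ⇒ 9c, clock 29
[4] DMA t4→A (2c) ∥ CU B:t3 (9c) ⇒ 9c, clock 38
[5] DMA t5→B (7c) ∥ CU A:t4 (8c) ⇒ 8c, clock 46
[6] DMA t6→A (6c) ∥ CU B:t5 (9c) ⇒ 9c, clock 55
[7] DMA t7→B (4c) ∥ CU A:t6 (8c) ⇒ 8c, clock 63
[8] DMA idle ∥ CU B:t7 (8c) ⇒ 8c, clock 71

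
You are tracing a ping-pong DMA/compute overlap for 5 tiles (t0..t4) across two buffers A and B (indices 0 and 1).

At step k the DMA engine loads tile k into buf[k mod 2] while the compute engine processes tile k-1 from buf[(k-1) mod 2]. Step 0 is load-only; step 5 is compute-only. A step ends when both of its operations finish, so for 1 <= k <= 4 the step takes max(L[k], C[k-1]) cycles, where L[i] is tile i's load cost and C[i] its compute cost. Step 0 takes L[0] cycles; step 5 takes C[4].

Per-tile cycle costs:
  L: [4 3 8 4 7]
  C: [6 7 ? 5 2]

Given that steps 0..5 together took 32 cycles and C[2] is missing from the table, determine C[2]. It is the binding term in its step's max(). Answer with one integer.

step 0 = dur = L[0]=4 = 4
step 1 = dur = max(L[1]=3, C[0]=6) = 6
step 2 = dur = max(L[2]=8, C[1]=7) = 8
step 3 = dur = max(L[3]=4, C[2]=?) = C[2]  (unknown; binding)
step 4 = dur = max(L[4]=7, C[3]=5) = 7
step 5 = dur = C[4]=2 = 2
sum of known step durations = 27
dur[3] = total - known = 32 - 27 = 5
C[2] is the binding max in step 3, so C[2] = dur[3] = 5

C[2] = 5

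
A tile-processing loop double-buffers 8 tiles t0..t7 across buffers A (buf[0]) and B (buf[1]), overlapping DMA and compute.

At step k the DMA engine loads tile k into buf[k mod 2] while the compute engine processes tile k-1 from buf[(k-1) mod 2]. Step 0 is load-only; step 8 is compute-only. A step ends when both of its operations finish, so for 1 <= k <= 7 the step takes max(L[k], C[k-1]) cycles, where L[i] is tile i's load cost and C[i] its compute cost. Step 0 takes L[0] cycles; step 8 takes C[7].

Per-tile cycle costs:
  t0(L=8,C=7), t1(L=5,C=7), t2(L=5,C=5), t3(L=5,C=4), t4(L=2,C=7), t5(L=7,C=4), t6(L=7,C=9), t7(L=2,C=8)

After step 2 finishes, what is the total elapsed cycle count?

step 0: L[0]=8 → dur=8, Σ=8 | A=load:t0 B=idle [load-only]
step 1: L[1]=5 C[0]=7 → dur=7, Σ=15 | A=compute:t0 B=load:t1 [compute-bound]
step 2: L[2]=5 C[1]=7 → dur=7, Σ=22 | A=load:t2 B=compute:t1 [compute-bound]
step 3: L[3]=5 C[2]=5 → dur=5, Σ=27 | A=compute:t2 B=load:t3 [tied]
step 4: L[4]=2 C[3]=4 → dur=4, Σ=31 | A=load:t4 B=compute:t3 [compute-bound]
step 5: L[5]=7 C[4]=7 → dur=7, Σ=38 | A=compute:t4 B=load:t5 [tied]
step 6: L[6]=7 C[5]=4 → dur=7, Σ=45 | A=load:t6 B=compute:t5 [load-bound]
step 7: L[7]=2 C[6]=9 → dur=9, Σ=54 | A=compute:t6 B=load:t7 [compute-bound]
step 8: C[7]=8 → dur=8, Σ=62 | A=idle B=compute:t7 [compute-only]

end_cycle[2] = 22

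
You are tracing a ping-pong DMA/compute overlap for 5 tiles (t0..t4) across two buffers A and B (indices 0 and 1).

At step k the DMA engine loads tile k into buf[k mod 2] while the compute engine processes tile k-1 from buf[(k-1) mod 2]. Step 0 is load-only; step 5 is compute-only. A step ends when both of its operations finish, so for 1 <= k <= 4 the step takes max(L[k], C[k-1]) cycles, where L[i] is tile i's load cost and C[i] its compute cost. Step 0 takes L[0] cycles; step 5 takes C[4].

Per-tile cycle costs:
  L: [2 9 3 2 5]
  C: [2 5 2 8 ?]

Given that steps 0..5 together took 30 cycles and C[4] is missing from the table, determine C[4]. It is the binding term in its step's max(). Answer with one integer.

C[4] = 4

step 0 → dur = L[0]=2 = 2
step 1 → dur = max(L[1]=9, C[0]=2) = 9
step 2 → dur = max(L[2]=3, C[1]=5) = 5
step 3 → dur = max(L[3]=2, C[2]=2) = 2
step 4 → dur = max(L[4]=5, C[3]=8) = 8
step 5 → dur = C[4]=? = C[4]  (unknown; binding)
sum of known step durations = 26
dur[5] = total - known = 30 - 26 = 4
C[4] is the binding max in step 5, so C[4] = dur[5] = 4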